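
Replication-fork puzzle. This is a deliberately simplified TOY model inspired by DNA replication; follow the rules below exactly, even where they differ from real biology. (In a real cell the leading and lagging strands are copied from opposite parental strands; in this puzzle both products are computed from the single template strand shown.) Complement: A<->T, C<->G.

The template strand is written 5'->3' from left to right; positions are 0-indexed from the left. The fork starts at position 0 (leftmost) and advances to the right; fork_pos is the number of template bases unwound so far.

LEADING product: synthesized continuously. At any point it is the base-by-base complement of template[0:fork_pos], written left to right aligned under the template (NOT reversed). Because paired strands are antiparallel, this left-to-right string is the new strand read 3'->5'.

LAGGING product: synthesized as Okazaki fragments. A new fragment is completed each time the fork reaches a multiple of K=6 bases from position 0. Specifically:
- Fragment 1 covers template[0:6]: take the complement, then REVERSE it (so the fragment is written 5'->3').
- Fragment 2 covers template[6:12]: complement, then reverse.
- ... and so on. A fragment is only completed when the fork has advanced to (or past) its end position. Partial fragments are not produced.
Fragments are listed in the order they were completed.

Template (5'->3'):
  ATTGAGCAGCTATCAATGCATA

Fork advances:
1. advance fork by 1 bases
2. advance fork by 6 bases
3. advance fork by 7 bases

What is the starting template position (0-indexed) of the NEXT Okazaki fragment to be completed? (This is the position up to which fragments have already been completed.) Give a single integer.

Step 1: advance 1 -> fork_pos = 0 + 1 = 1. Next multiple of 6 is 6 (not reached); still 0 fragment(s).
Step 2: advance 6 -> fork_pos = 1 + 6 = 7. Reached multiple(s) of 6: 6 -> fragment 1 completed (1 total).
Step 3: advance 7 -> fork_pos = 7 + 7 = 14. Reached multiple(s) of 6: 12 -> fragment 2 completed (2 total).
2 fragment(s) completed, covering template[0:12] (2 x 6 = 12). The next fragment, fragment 3, covers template[12:18], so it starts at position 12.

Answer: 12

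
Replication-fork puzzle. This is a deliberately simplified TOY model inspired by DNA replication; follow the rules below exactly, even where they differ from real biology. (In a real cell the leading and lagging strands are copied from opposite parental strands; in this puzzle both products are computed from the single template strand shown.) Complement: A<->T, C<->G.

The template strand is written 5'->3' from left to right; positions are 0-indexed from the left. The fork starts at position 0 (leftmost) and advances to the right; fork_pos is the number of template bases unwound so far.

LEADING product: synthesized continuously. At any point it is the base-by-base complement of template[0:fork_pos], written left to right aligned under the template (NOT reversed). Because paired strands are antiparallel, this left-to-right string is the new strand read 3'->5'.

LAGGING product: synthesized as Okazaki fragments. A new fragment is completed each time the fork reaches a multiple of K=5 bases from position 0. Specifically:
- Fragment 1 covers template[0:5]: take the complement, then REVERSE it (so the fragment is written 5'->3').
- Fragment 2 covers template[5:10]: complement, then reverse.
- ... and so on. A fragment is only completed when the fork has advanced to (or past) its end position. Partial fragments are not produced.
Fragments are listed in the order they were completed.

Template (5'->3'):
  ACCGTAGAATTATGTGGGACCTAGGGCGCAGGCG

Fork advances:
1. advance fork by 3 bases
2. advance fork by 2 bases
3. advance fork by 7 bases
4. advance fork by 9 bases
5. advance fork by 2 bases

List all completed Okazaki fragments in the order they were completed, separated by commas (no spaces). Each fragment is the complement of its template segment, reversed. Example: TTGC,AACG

Step 1: advance 3 -> fork_pos = 0 + 3 = 3. Next multiple of 5 is 5 (not reached); still 0 fragment(s).
Step 2: advance 2 -> fork_pos = 3 + 2 = 5. Reached multiple(s) of 5: 5 -> fragment 1 completed (1 total).
Step 3: advance 7 -> fork_pos = 5 + 7 = 12. Reached multiple(s) of 5: 10 -> fragment 2 completed (2 total).
Step 4: advance 9 -> fork_pos = 12 + 9 = 21. Reached multiple(s) of 5: 15, 20 -> fragments 3-4 completed (4 total).
Step 5: advance 2 -> fork_pos = 21 + 2 = 23. Next multiple of 5 is 25 (not reached); still 4 fragment(s).
Final fork_pos = 23, so 4 fragment(s) are complete. Build each: template segment -> complement -> reverse.
Fragment 1: template[0:5] = ACCGT -> complement TGGCA -> reversed ACGGT
Fragment 2: template[5:10] = AGAAT -> complement TCTTA -> reversed ATTCT
Fragment 3: template[10:15] = TATGT -> complement ATACA -> reversed ACATA
Fragment 4: template[15:20] = GGGAC -> complement CCCTG -> reversed GTCCC

Answer: ACGGT,ATTCT,ACATA,GTCCC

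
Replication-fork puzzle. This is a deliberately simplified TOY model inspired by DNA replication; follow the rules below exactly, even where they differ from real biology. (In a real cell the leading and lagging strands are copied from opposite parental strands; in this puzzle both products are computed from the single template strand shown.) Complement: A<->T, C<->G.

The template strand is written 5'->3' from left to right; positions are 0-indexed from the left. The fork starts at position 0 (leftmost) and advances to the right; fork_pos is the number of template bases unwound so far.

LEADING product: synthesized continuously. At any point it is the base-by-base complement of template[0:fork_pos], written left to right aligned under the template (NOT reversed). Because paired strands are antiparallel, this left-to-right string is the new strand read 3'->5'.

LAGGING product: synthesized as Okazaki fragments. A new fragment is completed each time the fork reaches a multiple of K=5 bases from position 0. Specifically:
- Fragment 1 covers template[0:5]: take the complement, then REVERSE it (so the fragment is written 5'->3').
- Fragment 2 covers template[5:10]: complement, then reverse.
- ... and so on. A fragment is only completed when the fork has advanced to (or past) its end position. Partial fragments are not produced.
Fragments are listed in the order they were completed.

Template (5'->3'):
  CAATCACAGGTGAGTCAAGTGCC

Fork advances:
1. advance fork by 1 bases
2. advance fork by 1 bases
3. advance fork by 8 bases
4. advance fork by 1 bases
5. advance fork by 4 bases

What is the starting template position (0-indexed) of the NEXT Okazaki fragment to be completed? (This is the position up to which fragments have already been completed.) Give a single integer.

Answer: 15

Derivation:
Step 1: advance 1 -> fork_pos = 0 + 1 = 1. Next multiple of 5 is 5 (not reached); still 0 fragment(s).
Step 2: advance 1 -> fork_pos = 1 + 1 = 2. Next multiple of 5 is 5 (not reached); still 0 fragment(s).
Step 3: advance 8 -> fork_pos = 2 + 8 = 10. Reached multiple(s) of 5: 5, 10 -> fragments 1-2 completed (2 total).
Step 4: advance 1 -> fork_pos = 10 + 1 = 11. Next multiple of 5 is 15 (not reached); still 2 fragment(s).
Step 5: advance 4 -> fork_pos = 11 + 4 = 15. Reached multiple(s) of 5: 15 -> fragment 3 completed (3 total).
3 fragment(s) completed, covering template[0:15] (3 x 5 = 15). The next fragment, fragment 4, covers template[15:20], so it starts at position 15.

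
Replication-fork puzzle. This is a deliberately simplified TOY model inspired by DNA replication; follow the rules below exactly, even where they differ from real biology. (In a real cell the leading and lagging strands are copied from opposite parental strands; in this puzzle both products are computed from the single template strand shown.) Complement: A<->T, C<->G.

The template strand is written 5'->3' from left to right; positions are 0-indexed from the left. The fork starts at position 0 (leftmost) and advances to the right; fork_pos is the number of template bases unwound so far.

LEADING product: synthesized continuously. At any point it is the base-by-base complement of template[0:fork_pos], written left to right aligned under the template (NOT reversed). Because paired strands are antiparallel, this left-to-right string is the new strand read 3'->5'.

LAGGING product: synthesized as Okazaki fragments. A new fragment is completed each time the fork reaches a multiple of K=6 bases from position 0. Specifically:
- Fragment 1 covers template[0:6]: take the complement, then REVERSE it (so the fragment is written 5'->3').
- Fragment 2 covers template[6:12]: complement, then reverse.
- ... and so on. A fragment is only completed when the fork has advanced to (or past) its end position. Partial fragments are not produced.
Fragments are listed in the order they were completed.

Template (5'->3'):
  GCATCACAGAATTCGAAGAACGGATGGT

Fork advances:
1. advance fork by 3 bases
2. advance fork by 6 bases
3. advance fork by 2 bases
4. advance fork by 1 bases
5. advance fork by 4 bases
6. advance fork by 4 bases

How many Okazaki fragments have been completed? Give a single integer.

Step 1: advance 3 -> fork_pos = 0 + 3 = 3. Next multiple of 6 is 6 (not reached); still 0 fragment(s).
Step 2: advance 6 -> fork_pos = 3 + 6 = 9. Reached multiple(s) of 6: 6 -> fragment 1 completed (1 total).
Step 3: advance 2 -> fork_pos = 9 + 2 = 11. Next multiple of 6 is 12 (not reached); still 1 fragment(s).
Step 4: advance 1 -> fork_pos = 11 + 1 = 12. Reached multiple(s) of 6: 12 -> fragment 2 completed (2 total).
Step 5: advance 4 -> fork_pos = 12 + 4 = 16. Next multiple of 6 is 18 (not reached); still 2 fragment(s).
Step 6: advance 4 -> fork_pos = 16 + 4 = 20. Reached multiple(s) of 6: 18 -> fragment 3 completed (3 total).
Check: final fork_pos = 20; the multiples of 6 that are <= 20 are 6..18 -> 20 // 6 = 3 completed fragment(s).

Answer: 3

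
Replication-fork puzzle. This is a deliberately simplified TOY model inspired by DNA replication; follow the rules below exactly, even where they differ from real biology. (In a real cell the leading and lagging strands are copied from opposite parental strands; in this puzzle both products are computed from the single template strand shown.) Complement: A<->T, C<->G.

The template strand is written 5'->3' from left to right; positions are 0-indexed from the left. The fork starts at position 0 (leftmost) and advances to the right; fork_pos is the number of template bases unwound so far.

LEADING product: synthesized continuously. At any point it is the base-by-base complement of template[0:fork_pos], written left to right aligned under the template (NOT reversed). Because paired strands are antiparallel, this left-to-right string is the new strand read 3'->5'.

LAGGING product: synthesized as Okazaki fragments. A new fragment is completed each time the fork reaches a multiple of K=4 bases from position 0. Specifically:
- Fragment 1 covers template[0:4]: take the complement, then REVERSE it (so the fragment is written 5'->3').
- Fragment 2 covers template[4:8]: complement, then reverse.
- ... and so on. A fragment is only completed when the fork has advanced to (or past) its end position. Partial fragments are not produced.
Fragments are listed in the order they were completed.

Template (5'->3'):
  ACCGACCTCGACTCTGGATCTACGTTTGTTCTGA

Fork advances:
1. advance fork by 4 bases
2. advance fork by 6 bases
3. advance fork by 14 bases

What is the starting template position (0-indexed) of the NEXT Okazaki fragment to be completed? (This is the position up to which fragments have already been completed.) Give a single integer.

Step 1: advance 4 -> fork_pos = 0 + 4 = 4. Reached multiple(s) of 4: 4 -> fragment 1 completed (1 total).
Step 2: advance 6 -> fork_pos = 4 + 6 = 10. Reached multiple(s) of 4: 8 -> fragment 2 completed (2 total).
Step 3: advance 14 -> fork_pos = 10 + 14 = 24. Reached multiple(s) of 4: 12, 16, 20, 24 -> fragments 3-6 completed (6 total).
6 fragment(s) completed, covering template[0:24] (6 x 4 = 24). The next fragment, fragment 7, covers template[24:28], so it starts at position 24.

Answer: 24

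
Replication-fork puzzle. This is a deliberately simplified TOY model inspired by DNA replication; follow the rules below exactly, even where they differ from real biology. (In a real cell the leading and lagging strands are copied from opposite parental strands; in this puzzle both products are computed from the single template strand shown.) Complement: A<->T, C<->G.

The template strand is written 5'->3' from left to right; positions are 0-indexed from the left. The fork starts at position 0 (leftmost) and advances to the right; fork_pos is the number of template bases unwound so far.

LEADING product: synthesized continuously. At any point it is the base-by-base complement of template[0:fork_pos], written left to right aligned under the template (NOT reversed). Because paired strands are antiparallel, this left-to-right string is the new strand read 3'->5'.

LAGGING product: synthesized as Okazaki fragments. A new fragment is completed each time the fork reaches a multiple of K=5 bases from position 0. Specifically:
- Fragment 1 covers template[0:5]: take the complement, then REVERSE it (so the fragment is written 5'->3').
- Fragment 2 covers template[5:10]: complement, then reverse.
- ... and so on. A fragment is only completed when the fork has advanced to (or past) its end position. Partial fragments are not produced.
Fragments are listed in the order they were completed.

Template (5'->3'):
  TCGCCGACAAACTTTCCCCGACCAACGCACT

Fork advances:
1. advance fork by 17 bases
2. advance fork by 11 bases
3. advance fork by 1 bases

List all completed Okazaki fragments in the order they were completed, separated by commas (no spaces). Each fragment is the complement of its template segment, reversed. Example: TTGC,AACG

Step 1: advance 17 -> fork_pos = 0 + 17 = 17. Reached multiple(s) of 5: 5, 10, 15 -> fragments 1-3 completed (3 total).
Step 2: advance 11 -> fork_pos = 17 + 11 = 28. Reached multiple(s) of 5: 20, 25 -> fragments 4-5 completed (5 total).
Step 3: advance 1 -> fork_pos = 28 + 1 = 29. Next multiple of 5 is 30 (not reached); still 5 fragment(s).
Final fork_pos = 29, so 5 fragment(s) are complete. Build each: template segment -> complement -> reverse.
Fragment 1: template[0:5] = TCGCC -> complement AGCGG -> reversed GGCGA
Fragment 2: template[5:10] = GACAA -> complement CTGTT -> reversed TTGTC
Fragment 3: template[10:15] = ACTTT -> complement TGAAA -> reversed AAAGT
Fragment 4: template[15:20] = CCCCG -> complement GGGGC -> reversed CGGGG
Fragment 5: template[20:25] = ACCAA -> complement TGGTT -> reversed TTGGT

Answer: GGCGA,TTGTC,AAAGT,CGGGG,TTGGT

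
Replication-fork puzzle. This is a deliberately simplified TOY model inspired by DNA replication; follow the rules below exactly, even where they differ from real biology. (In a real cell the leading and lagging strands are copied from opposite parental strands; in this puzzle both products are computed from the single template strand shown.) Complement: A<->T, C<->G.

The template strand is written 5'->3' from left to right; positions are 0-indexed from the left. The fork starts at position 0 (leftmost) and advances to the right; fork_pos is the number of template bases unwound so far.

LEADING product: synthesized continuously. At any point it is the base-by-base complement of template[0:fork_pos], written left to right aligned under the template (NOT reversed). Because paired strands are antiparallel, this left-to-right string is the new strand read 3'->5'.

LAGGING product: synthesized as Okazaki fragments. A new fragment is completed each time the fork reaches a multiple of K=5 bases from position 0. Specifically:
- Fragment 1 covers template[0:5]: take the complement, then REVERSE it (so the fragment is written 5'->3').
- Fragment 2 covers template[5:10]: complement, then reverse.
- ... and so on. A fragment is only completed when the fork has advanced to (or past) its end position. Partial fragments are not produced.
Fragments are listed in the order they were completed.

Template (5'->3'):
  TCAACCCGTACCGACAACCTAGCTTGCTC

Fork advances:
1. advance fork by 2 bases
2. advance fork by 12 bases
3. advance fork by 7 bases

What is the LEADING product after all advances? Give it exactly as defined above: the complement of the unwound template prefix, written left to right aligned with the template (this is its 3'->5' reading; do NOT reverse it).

Answer: AGTTGGGCATGGCTGTTGGAT

Derivation:
Step 1: advance 2 -> fork_pos = 0 + 2 = 2.
Step 2: advance 12 -> fork_pos = 2 + 12 = 14.
Step 3: advance 7 -> fork_pos = 14 + 7 = 21.
Unwound prefix: template[0:21] = TCAACCCGTACCGACAACCTA
Complement it base by base (A<->T, C<->G), keeping left-to-right order:
  [0:5] TCAAC -> AGTTG
  [5:10] CCGTA -> GGCAT
  [10:15] CCGAC -> GGCTG
  [15:20] AACCT -> TTGGA
  [20:21] A -> T
Concatenate: AGTTGGGCATGGCTGTTGGAT (length 21; written aligned with the template, i.e. 3'->5').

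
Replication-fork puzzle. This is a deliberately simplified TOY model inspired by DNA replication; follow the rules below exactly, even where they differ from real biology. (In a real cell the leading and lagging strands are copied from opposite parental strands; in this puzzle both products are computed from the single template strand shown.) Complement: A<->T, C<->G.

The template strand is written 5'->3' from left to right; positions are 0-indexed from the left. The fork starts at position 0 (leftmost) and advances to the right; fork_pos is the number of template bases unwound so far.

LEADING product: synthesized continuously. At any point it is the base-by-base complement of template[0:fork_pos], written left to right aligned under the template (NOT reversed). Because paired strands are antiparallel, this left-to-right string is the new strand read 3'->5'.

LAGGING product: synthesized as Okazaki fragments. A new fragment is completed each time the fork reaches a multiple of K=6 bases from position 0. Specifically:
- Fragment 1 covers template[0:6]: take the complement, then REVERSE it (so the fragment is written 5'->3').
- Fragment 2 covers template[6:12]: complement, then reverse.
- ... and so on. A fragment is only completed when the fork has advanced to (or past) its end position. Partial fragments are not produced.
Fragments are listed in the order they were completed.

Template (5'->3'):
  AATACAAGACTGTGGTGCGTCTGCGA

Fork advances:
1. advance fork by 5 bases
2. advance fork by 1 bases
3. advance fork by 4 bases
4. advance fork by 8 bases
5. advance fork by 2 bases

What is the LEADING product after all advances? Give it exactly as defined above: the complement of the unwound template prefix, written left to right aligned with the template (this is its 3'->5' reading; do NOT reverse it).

Step 1: advance 5 -> fork_pos = 0 + 5 = 5.
Step 2: advance 1 -> fork_pos = 5 + 1 = 6.
Step 3: advance 4 -> fork_pos = 6 + 4 = 10.
Step 4: advance 8 -> fork_pos = 10 + 8 = 18.
Step 5: advance 2 -> fork_pos = 18 + 2 = 20.
Unwound prefix: template[0:20] = AATACAAGACTGTGGTGCGT
Complement it base by base (A<->T, C<->G), keeping left-to-right order:
  [0:5] AATAC -> TTATG
  [5:10] AAGAC -> TTCTG
  [10:15] TGTGG -> ACACC
  [15:20] TGCGT -> ACGCA
Concatenate: TTATGTTCTGACACCACGCA (length 20; written aligned with the template, i.e. 3'->5').

Answer: TTATGTTCTGACACCACGCA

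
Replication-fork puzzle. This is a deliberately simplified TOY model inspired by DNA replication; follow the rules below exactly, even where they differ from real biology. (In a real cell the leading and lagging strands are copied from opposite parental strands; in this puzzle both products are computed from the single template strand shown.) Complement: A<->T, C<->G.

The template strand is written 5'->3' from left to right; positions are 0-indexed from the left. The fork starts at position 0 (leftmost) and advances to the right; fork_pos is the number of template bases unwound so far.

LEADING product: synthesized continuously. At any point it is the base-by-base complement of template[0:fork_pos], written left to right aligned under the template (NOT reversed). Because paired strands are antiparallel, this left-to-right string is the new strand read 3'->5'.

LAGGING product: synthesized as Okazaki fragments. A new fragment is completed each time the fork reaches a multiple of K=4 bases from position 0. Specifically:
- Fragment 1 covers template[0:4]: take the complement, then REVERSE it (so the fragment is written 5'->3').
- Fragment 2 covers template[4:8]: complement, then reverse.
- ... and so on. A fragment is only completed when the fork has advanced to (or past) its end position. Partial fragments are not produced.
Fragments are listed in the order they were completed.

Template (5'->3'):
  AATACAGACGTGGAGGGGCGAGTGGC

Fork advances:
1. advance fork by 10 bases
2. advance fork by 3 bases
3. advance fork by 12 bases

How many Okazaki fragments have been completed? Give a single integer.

Step 1: advance 10 -> fork_pos = 0 + 10 = 10. Reached multiple(s) of 4: 4, 8 -> fragments 1-2 completed (2 total).
Step 2: advance 3 -> fork_pos = 10 + 3 = 13. Reached multiple(s) of 4: 12 -> fragment 3 completed (3 total).
Step 3: advance 12 -> fork_pos = 13 + 12 = 25. Reached multiple(s) of 4: 16, 20, 24 -> fragments 4-6 completed (6 total).
Check: final fork_pos = 25; the multiples of 4 that are <= 25 are 4..24 -> 25 // 4 = 6 completed fragment(s).

Answer: 6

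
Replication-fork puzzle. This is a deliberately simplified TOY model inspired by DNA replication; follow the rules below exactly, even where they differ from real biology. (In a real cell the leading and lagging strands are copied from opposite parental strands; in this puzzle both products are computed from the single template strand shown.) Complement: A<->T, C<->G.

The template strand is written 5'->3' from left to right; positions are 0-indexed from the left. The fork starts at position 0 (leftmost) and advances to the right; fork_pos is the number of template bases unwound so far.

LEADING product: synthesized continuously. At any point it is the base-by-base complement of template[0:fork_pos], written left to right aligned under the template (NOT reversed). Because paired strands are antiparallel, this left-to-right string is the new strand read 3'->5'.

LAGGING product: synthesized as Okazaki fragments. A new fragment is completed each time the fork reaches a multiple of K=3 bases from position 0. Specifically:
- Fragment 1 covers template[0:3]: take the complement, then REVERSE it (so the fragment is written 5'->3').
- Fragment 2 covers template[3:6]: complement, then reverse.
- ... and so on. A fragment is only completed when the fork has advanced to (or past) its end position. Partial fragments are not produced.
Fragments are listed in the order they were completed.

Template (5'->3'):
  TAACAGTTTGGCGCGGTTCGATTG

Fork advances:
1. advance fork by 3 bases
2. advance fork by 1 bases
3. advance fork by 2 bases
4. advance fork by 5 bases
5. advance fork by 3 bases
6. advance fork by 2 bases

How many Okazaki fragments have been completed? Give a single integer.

Answer: 5

Derivation:
Step 1: advance 3 -> fork_pos = 0 + 3 = 3. Reached multiple(s) of 3: 3 -> fragment 1 completed (1 total).
Step 2: advance 1 -> fork_pos = 3 + 1 = 4. Next multiple of 3 is 6 (not reached); still 1 fragment(s).
Step 3: advance 2 -> fork_pos = 4 + 2 = 6. Reached multiple(s) of 3: 6 -> fragment 2 completed (2 total).
Step 4: advance 5 -> fork_pos = 6 + 5 = 11. Reached multiple(s) of 3: 9 -> fragment 3 completed (3 total).
Step 5: advance 3 -> fork_pos = 11 + 3 = 14. Reached multiple(s) of 3: 12 -> fragment 4 completed (4 total).
Step 6: advance 2 -> fork_pos = 14 + 2 = 16. Reached multiple(s) of 3: 15 -> fragment 5 completed (5 total).
Check: final fork_pos = 16; the multiples of 3 that are <= 16 are 3..15 -> 16 // 3 = 5 completed fragment(s).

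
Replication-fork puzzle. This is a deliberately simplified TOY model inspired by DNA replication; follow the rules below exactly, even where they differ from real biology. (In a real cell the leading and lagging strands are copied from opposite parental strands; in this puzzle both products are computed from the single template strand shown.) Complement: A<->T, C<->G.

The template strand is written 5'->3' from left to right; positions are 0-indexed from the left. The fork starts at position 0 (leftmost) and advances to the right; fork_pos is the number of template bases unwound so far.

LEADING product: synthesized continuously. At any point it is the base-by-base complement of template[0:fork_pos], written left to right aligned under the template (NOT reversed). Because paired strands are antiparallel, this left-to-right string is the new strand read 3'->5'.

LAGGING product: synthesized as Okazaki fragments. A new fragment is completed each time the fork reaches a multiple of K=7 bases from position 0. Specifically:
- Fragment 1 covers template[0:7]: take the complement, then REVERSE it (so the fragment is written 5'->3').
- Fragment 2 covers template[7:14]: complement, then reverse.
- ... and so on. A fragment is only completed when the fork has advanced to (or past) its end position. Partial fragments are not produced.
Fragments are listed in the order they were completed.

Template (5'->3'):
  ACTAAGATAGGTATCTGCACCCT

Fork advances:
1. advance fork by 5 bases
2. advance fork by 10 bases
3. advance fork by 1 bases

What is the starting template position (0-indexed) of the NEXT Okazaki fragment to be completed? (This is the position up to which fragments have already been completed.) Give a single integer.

Answer: 14

Derivation:
Step 1: advance 5 -> fork_pos = 0 + 5 = 5. Next multiple of 7 is 7 (not reached); still 0 fragment(s).
Step 2: advance 10 -> fork_pos = 5 + 10 = 15. Reached multiple(s) of 7: 7, 14 -> fragments 1-2 completed (2 total).
Step 3: advance 1 -> fork_pos = 15 + 1 = 16. Next multiple of 7 is 21 (not reached); still 2 fragment(s).
2 fragment(s) completed, covering template[0:14] (2 x 7 = 14). The next fragment, fragment 3, covers template[14:21], so it starts at position 14.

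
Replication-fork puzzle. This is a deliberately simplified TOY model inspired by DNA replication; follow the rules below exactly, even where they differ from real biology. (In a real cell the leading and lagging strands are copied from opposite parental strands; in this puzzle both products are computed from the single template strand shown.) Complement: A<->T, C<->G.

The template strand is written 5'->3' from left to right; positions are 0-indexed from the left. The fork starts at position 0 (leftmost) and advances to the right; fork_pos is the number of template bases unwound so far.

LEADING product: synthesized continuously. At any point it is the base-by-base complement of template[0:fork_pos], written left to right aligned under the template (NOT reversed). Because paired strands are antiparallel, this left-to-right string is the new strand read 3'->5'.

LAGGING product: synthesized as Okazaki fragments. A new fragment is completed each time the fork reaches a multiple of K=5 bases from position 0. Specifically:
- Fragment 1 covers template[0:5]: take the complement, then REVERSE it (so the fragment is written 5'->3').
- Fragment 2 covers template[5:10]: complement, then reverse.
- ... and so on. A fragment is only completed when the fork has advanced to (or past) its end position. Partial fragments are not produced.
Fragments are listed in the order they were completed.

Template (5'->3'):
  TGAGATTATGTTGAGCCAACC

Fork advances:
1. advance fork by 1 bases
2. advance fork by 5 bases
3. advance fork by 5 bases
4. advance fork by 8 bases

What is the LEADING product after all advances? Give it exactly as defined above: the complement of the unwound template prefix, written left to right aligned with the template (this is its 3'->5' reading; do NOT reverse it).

Step 1: advance 1 -> fork_pos = 0 + 1 = 1.
Step 2: advance 5 -> fork_pos = 1 + 5 = 6.
Step 3: advance 5 -> fork_pos = 6 + 5 = 11.
Step 4: advance 8 -> fork_pos = 11 + 8 = 19.
Unwound prefix: template[0:19] = TGAGATTATGTTGAGCCAA
Complement it base by base (A<->T, C<->G), keeping left-to-right order:
  [0:5] TGAGA -> ACTCT
  [5:10] TTATG -> AATAC
  [10:15] TTGAG -> AACTC
  [15:19] CCAA -> GGTT
Concatenate: ACTCTAATACAACTCGGTT (length 19; written aligned with the template, i.e. 3'->5').

Answer: ACTCTAATACAACTCGGTT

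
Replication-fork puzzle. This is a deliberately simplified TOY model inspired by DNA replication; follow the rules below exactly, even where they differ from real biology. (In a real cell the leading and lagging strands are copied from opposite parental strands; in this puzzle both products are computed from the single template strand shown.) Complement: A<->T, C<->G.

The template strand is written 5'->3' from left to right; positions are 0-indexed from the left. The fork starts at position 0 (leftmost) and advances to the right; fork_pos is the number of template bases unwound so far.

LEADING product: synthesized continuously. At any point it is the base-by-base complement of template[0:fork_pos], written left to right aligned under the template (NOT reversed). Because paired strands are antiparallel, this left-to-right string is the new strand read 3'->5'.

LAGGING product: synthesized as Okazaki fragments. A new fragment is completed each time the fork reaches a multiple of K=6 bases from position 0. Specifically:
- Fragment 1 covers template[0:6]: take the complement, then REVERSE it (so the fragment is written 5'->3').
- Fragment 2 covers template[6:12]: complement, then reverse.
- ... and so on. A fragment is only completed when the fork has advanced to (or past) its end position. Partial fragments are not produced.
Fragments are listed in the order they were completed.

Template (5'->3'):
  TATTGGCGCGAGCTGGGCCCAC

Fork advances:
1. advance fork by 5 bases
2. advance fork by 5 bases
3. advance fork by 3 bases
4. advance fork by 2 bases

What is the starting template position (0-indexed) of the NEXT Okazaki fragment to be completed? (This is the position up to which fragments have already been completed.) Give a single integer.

Answer: 12

Derivation:
Step 1: advance 5 -> fork_pos = 0 + 5 = 5. Next multiple of 6 is 6 (not reached); still 0 fragment(s).
Step 2: advance 5 -> fork_pos = 5 + 5 = 10. Reached multiple(s) of 6: 6 -> fragment 1 completed (1 total).
Step 3: advance 3 -> fork_pos = 10 + 3 = 13. Reached multiple(s) of 6: 12 -> fragment 2 completed (2 total).
Step 4: advance 2 -> fork_pos = 13 + 2 = 15. Next multiple of 6 is 18 (not reached); still 2 fragment(s).
2 fragment(s) completed, covering template[0:12] (2 x 6 = 12). The next fragment, fragment 3, covers template[12:18], so it starts at position 12.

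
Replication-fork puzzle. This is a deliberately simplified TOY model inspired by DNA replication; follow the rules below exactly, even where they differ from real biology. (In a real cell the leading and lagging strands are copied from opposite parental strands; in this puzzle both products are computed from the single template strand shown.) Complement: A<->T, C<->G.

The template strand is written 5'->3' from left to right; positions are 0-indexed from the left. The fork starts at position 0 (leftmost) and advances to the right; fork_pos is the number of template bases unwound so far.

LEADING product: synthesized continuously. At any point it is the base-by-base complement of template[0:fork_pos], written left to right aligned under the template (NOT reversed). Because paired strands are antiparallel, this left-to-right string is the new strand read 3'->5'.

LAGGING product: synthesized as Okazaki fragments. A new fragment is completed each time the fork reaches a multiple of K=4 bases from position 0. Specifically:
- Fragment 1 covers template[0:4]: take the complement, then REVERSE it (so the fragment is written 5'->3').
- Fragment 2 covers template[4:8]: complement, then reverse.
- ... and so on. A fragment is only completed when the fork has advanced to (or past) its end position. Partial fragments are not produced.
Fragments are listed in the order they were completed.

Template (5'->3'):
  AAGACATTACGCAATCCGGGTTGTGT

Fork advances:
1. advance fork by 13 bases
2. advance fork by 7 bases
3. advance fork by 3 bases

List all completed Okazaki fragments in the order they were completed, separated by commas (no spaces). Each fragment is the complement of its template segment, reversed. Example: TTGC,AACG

Answer: TCTT,AATG,GCGT,GATT,CCCG

Derivation:
Step 1: advance 13 -> fork_pos = 0 + 13 = 13. Reached multiple(s) of 4: 4, 8, 12 -> fragments 1-3 completed (3 total).
Step 2: advance 7 -> fork_pos = 13 + 7 = 20. Reached multiple(s) of 4: 16, 20 -> fragments 4-5 completed (5 total).
Step 3: advance 3 -> fork_pos = 20 + 3 = 23. Next multiple of 4 is 24 (not reached); still 5 fragment(s).
Final fork_pos = 23, so 5 fragment(s) are complete. Build each: template segment -> complement -> reverse.
Fragment 1: template[0:4] = AAGA -> complement TTCT -> reversed TCTT
Fragment 2: template[4:8] = CATT -> complement GTAA -> reversed AATG
Fragment 3: template[8:12] = ACGC -> complement TGCG -> reversed GCGT
Fragment 4: template[12:16] = AATC -> complement TTAG -> reversed GATT
Fragment 5: template[16:20] = CGGG -> complement GCCC -> reversed CCCG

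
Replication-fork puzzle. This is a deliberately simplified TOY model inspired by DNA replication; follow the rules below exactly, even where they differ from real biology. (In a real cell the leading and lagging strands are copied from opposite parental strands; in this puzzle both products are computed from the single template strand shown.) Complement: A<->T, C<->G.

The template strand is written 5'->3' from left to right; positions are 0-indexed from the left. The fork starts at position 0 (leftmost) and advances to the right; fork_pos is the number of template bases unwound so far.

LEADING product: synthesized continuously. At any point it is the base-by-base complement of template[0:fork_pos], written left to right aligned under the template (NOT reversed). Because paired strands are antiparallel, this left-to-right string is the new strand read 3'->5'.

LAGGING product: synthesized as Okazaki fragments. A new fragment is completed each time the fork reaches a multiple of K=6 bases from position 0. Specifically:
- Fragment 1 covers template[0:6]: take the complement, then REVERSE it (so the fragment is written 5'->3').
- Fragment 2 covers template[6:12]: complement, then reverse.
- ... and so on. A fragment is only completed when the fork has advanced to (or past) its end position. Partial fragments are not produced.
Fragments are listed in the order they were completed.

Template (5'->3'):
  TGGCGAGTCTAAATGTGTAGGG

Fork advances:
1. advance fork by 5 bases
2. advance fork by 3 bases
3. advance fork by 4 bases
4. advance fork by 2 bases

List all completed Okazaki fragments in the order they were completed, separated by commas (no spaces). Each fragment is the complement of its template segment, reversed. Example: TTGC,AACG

Step 1: advance 5 -> fork_pos = 0 + 5 = 5. Next multiple of 6 is 6 (not reached); still 0 fragment(s).
Step 2: advance 3 -> fork_pos = 5 + 3 = 8. Reached multiple(s) of 6: 6 -> fragment 1 completed (1 total).
Step 3: advance 4 -> fork_pos = 8 + 4 = 12. Reached multiple(s) of 6: 12 -> fragment 2 completed (2 total).
Step 4: advance 2 -> fork_pos = 12 + 2 = 14. Next multiple of 6 is 18 (not reached); still 2 fragment(s).
Final fork_pos = 14, so 2 fragment(s) are complete. Build each: template segment -> complement -> reverse.
Fragment 1: template[0:6] = TGGCGA -> complement ACCGCT -> reversed TCGCCA
Fragment 2: template[6:12] = GTCTAA -> complement CAGATT -> reversed TTAGAC

Answer: TCGCCA,TTAGAC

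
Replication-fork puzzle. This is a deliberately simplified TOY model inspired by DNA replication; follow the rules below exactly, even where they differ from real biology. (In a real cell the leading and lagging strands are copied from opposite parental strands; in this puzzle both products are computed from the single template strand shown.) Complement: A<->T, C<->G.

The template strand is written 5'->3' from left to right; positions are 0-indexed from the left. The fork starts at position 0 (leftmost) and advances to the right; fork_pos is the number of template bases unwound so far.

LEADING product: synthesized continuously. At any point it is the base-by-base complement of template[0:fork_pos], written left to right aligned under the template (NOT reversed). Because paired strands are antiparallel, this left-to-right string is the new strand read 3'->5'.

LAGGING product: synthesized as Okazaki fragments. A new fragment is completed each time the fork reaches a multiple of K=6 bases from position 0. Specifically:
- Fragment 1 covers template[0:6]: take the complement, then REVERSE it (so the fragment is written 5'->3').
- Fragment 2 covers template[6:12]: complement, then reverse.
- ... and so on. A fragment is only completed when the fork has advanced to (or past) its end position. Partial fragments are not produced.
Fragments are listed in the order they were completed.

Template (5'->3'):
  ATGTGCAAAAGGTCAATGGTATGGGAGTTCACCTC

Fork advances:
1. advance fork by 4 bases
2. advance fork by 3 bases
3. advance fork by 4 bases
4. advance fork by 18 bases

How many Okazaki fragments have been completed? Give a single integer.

Step 1: advance 4 -> fork_pos = 0 + 4 = 4. Next multiple of 6 is 6 (not reached); still 0 fragment(s).
Step 2: advance 3 -> fork_pos = 4 + 3 = 7. Reached multiple(s) of 6: 6 -> fragment 1 completed (1 total).
Step 3: advance 4 -> fork_pos = 7 + 4 = 11. Next multiple of 6 is 12 (not reached); still 1 fragment(s).
Step 4: advance 18 -> fork_pos = 11 + 18 = 29. Reached multiple(s) of 6: 12, 18, 24 -> fragments 2-4 completed (4 total).
Check: final fork_pos = 29; the multiples of 6 that are <= 29 are 6..24 -> 29 // 6 = 4 completed fragment(s).

Answer: 4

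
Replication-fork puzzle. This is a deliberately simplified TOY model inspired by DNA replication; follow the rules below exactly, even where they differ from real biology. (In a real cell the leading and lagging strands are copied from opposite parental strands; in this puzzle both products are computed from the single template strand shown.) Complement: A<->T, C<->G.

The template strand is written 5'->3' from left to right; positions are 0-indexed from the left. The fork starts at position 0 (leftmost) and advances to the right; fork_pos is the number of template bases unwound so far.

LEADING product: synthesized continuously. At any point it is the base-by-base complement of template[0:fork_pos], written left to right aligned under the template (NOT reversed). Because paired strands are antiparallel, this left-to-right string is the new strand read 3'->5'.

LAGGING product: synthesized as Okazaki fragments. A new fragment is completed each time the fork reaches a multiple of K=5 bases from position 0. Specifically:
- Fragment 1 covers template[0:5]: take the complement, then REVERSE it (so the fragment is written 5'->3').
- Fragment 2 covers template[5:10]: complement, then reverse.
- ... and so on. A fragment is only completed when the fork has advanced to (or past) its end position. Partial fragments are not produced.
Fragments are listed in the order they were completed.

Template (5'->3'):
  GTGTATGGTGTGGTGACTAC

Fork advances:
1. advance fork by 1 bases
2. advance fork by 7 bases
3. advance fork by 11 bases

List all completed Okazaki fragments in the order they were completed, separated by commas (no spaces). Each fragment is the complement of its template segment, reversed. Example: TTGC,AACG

Answer: TACAC,CACCA,CACCA

Derivation:
Step 1: advance 1 -> fork_pos = 0 + 1 = 1. Next multiple of 5 is 5 (not reached); still 0 fragment(s).
Step 2: advance 7 -> fork_pos = 1 + 7 = 8. Reached multiple(s) of 5: 5 -> fragment 1 completed (1 total).
Step 3: advance 11 -> fork_pos = 8 + 11 = 19. Reached multiple(s) of 5: 10, 15 -> fragments 2-3 completed (3 total).
Final fork_pos = 19, so 3 fragment(s) are complete. Build each: template segment -> complement -> reverse.
Fragment 1: template[0:5] = GTGTA -> complement CACAT -> reversed TACAC
Fragment 2: template[5:10] = TGGTG -> complement ACCAC -> reversed CACCA
Fragment 3: template[10:15] = TGGTG -> complement ACCAC -> reversed CACCA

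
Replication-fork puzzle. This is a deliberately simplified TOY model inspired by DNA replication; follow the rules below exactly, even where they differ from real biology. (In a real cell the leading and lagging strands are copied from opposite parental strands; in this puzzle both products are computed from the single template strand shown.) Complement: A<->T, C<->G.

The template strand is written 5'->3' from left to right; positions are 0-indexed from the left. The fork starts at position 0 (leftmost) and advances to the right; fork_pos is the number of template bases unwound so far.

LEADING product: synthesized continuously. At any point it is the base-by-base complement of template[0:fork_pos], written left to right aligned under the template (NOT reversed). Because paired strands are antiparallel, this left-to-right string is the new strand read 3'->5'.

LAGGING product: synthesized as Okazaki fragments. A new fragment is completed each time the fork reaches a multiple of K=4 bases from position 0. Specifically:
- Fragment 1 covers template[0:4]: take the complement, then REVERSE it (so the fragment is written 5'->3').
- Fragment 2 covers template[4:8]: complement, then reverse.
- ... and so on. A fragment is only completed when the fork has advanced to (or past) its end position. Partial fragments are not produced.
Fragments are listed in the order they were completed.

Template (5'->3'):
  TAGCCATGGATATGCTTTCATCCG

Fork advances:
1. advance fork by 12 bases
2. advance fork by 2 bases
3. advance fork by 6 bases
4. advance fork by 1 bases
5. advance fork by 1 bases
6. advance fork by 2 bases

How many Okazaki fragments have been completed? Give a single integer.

Answer: 6

Derivation:
Step 1: advance 12 -> fork_pos = 0 + 12 = 12. Reached multiple(s) of 4: 4, 8, 12 -> fragments 1-3 completed (3 total).
Step 2: advance 2 -> fork_pos = 12 + 2 = 14. Next multiple of 4 is 16 (not reached); still 3 fragment(s).
Step 3: advance 6 -> fork_pos = 14 + 6 = 20. Reached multiple(s) of 4: 16, 20 -> fragments 4-5 completed (5 total).
Step 4: advance 1 -> fork_pos = 20 + 1 = 21. Next multiple of 4 is 24 (not reached); still 5 fragment(s).
Step 5: advance 1 -> fork_pos = 21 + 1 = 22. Next multiple of 4 is 24 (not reached); still 5 fragment(s).
Step 6: advance 2 -> fork_pos = 22 + 2 = 24. Reached multiple(s) of 4: 24 -> fragment 6 completed (6 total).
Check: final fork_pos = 24; the multiples of 4 that are <= 24 are 4..24 -> 24 // 4 = 6 completed fragment(s).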